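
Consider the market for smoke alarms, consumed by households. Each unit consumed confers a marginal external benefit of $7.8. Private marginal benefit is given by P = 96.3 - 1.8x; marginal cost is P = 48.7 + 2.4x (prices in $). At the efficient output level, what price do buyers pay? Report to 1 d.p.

Social marginal benefit = demand + MEB = 104.1 - 1.8x.
Set SMB = MC: 104.1 - 1.8x = 48.7 + 2.4x → x* = 13.1905.
Consumer price on the demand curve at x*: 96.3 − 1.8×13.1905 = 72.5571.

P = $72.6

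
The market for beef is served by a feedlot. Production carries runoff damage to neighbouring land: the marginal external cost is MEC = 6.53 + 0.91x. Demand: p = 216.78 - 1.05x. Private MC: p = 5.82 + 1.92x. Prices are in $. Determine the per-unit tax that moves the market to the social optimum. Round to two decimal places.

tax = $54.48 per unit

Social marginal cost = private MC + MEC = 12.35 + 2.83x.
Set SMC = demand: 12.35 + 2.83x = 216.78 - 1.05x → x* = 52.6881.
The Pigouvian tax equals MEC at x*: 6.53 + 0.91×52.6881 = 54.4762.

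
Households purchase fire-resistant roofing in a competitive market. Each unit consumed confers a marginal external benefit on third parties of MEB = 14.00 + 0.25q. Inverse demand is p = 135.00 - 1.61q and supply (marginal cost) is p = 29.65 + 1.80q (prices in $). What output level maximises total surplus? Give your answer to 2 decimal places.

Social marginal benefit = demand + MEB = 149.00 - 1.36q.
Set SMB = MC: 149.00 - 1.36q = 29.65 + 1.80q → q* = 37.7690.

q* = 37.77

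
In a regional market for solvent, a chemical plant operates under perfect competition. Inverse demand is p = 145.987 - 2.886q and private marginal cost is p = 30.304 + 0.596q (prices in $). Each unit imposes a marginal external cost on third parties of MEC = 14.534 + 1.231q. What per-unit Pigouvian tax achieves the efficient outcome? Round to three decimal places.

tax = $40.953 per unit

Social marginal cost = private MC + MEC = 44.838 + 1.827q.
Set SMC = demand: 44.838 + 1.827q = 145.987 - 2.886q → q* = 21.4617.
The Pigouvian tax equals MEC at q*: 14.534 + 1.231×21.4617 = 40.9534.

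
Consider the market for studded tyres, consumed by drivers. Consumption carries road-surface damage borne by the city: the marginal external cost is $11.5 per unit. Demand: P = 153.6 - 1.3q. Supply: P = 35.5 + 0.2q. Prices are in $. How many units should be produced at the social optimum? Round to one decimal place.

Social marginal benefit = demand − MEC = 142.1 - 1.3q.
Set SMB = MC: 142.1 - 1.3q = 35.5 + 0.2q → q* = 71.0667.

q* = 71.1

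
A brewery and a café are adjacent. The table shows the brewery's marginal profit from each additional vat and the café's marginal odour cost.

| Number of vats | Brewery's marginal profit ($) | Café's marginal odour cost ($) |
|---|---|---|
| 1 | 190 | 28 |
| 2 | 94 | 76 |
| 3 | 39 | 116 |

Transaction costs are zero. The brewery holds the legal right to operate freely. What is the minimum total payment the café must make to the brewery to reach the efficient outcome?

$39

Left alone the brewery would choose level 3 (marginal profit stays positive).
Efficient level: k* = 2 (marginal profit ≥ marginal odour cost through 2).
The café must at least cover the brewery's forgone profit from cutting 3→2: 39 = 39.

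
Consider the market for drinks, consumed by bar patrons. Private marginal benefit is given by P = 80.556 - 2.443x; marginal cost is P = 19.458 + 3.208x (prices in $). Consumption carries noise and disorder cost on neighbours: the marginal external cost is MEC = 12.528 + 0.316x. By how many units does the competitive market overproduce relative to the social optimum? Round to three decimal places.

Market equilibrium (private): 19.458 + 3.208x = 80.556 - 2.443x → x_m = 10.8119.
Social marginal benefit = demand − MEC = 68.028 - 2.759x.
Set SMB = MC: 68.028 - 2.759x = 19.458 + 3.208x → x* = 8.1398.
Gap = |10.8119 − 8.1398| = 2.6721.

2.672 units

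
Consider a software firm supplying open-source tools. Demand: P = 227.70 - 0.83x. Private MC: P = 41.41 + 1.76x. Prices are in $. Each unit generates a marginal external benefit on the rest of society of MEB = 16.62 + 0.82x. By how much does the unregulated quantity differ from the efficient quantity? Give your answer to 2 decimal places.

42.71 units

Market equilibrium (private): 41.41 + 1.76x = 227.70 - 0.83x → x_m = 71.9266.
Social marginal cost = private MC − MEB = 24.79 + 0.94x.
Set SMC = demand: 24.79 + 0.94x = 227.70 - 0.83x → x* = 114.6384.
Gap = |71.9266 − 114.6384| = 42.7118.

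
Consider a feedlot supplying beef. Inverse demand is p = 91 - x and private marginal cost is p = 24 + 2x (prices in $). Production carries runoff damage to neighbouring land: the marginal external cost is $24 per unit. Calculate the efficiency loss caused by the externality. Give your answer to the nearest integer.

Market equilibrium (private): 24 + 2x = 91 - x → x_m = 22.3333.
Social marginal cost = private MC + MEC = 48 + 2x.
Set SMC = demand: 48 + 2x = 91 - x → x* = 14.3333.
Height of the DWL triangle at x_m is SMC(x_m) − demand(x_m) = MEC(x_m) = 24.0000.
DWL = ½ × 8.0000 × 24.0000 = 96.0000.

DWL = $96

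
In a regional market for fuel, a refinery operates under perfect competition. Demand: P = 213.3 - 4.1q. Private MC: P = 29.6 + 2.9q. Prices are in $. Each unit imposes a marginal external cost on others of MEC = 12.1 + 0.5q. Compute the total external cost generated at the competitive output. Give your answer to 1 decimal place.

$489.7

Market equilibrium (private): 29.6 + 2.9q = 213.3 - 4.1q → q_m = 26.2429.
Total external cost = ∫₀^{q_m} (12.1 + 0.5q) dq = 12.1×26.2429 + ½×0.5×26.2429² = 489.7115.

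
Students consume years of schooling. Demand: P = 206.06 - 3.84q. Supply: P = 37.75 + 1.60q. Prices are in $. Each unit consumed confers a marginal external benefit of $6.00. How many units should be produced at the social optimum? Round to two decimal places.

q* = 32.04

Social marginal benefit = demand + MEB = 212.06 - 3.84q.
Set SMB = MC: 212.06 - 3.84q = 37.75 + 1.60q → q* = 32.0423.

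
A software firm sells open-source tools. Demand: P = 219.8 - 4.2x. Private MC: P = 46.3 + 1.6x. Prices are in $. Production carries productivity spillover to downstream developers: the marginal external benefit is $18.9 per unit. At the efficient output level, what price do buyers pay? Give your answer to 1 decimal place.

P = $80.5

Social marginal cost = private MC − MEB = 27.4 + 1.6x.
Set SMC = demand: 27.4 + 1.6x = 219.8 - 4.2x → x* = 33.1724.
Consumer price on the demand curve at x*: 219.8 − 4.2×33.1724 = 80.4759.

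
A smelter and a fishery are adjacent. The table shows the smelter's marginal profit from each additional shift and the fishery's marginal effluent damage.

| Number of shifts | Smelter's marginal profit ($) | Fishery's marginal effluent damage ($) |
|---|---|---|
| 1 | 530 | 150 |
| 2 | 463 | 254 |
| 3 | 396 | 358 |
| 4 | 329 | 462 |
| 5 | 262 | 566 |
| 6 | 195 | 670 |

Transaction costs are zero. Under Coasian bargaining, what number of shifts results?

3

Bargaining reaches the level where marginal profit last exceeds marginal effluent damage.
That holds through level 3 (396 ≥ 358) but not at 4 (329 < 462).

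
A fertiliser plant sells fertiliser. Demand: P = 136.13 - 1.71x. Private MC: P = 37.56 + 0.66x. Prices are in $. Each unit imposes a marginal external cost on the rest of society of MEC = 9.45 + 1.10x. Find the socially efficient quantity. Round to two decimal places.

x* = 25.68

Social marginal cost = private MC + MEC = 47.01 + 1.76x.
Set SMC = demand: 47.01 + 1.76x = 136.13 - 1.71x → x* = 25.6830.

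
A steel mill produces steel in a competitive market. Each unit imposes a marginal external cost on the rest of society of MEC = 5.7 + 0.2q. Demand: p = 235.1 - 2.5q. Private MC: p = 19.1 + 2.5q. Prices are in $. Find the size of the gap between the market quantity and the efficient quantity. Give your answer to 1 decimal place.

2.8 units

Market equilibrium (private): 19.1 + 2.5q = 235.1 - 2.5q → q_m = 43.2000.
Social marginal cost = private MC + MEC = 24.8 + 2.7q.
Set SMC = demand: 24.8 + 2.7q = 235.1 - 2.5q → q* = 40.4423.
Gap = |43.2000 − 40.4423| = 2.7577.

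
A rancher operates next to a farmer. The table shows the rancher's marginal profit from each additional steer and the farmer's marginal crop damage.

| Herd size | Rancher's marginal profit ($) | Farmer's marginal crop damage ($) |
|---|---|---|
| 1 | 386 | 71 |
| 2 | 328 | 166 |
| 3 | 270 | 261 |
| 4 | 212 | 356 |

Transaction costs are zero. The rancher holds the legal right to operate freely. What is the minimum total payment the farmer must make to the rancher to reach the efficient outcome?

Left alone the rancher would choose level 4 (marginal profit stays positive).
Efficient level: k* = 3 (marginal profit ≥ marginal crop damage through 3).
The farmer must at least cover the rancher's forgone profit from cutting 4→3: 212 = 212.

$212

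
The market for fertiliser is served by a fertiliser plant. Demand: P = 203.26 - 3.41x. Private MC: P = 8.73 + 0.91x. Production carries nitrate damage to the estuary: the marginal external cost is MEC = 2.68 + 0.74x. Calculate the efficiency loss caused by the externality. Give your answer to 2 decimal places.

Market equilibrium (private): 8.73 + 0.91x = 203.26 - 3.41x → x_m = 45.0301.
Social marginal cost = private MC + MEC = 11.41 + 1.65x.
Set SMC = demand: 11.41 + 1.65x = 203.26 - 3.41x → x* = 37.9150.
The welfare-loss triangle has base |x_m − x*| and height MEC(x_m) (the vertical gap between SMC and demand is zero at x* and MEC at x_m).
DWL = ½ × 7.1151 × 36.0023 = 128.0800.

DWL = 128.08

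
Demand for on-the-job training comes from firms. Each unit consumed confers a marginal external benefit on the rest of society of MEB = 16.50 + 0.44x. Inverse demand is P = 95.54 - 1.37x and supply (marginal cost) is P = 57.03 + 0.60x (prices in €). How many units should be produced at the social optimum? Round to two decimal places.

Social marginal benefit = demand + MEB = 112.04 - 0.93x.
Set SMB = MC: 112.04 - 0.93x = 57.03 + 0.60x → x* = 35.9542.

x* = 35.95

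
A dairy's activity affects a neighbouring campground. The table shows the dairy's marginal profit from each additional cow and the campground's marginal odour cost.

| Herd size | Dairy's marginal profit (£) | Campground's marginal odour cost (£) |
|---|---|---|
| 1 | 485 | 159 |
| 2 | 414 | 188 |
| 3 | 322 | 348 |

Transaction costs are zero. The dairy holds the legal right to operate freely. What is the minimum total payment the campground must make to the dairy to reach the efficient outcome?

£322

Left alone the dairy would choose level 3 (marginal profit stays positive).
Efficient level: k* = 2 (marginal profit ≥ marginal odour cost through 2).
The campground must at least cover the dairy's forgone profit from cutting 3→2: 322 = 322.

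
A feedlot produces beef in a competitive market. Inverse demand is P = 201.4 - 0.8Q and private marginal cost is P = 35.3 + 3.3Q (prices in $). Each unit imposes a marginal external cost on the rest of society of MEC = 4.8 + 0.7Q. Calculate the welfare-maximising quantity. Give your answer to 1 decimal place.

Social marginal cost = private MC + MEC = 40.1 + 4.0Q.
Set SMC = demand: 40.1 + 4.0Q = 201.4 - 0.8Q → Q* = 33.6042.

Q* = 33.6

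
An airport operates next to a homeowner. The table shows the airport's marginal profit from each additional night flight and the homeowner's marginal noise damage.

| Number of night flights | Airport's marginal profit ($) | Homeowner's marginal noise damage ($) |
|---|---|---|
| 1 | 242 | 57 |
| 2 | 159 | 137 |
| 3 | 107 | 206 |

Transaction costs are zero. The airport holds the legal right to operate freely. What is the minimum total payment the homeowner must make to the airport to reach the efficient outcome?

$107

Left alone the airport would choose level 3 (marginal profit stays positive).
Efficient level: k* = 2 (marginal profit ≥ marginal noise damage through 2).
The homeowner must at least cover the airport's forgone profit from cutting 3→2: 107 = 107.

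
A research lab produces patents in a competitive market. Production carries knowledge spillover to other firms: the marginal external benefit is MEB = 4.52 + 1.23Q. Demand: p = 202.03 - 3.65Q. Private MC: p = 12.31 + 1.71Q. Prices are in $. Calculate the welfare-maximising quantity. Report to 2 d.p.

Social marginal cost = private MC − MEB = 7.79 + 0.48Q.
Set SMC = demand: 7.79 + 0.48Q = 202.03 - 3.65Q → Q* = 47.0315.

Q* = 47.03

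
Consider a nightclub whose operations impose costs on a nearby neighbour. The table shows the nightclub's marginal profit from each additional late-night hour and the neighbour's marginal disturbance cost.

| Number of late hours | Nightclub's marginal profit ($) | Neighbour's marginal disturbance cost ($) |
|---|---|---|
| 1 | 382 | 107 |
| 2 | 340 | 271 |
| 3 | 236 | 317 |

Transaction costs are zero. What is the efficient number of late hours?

Bargaining reaches the level where marginal profit last exceeds marginal disturbance cost.
That holds through level 2 (340 ≥ 271) but not at 3 (236 < 317).

2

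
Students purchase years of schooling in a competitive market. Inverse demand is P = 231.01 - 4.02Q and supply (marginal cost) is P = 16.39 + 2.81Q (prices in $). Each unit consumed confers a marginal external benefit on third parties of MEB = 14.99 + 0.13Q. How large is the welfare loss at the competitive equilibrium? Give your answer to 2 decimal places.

DWL = $27.15

Market equilibrium (private): 16.39 + 2.81Q = 231.01 - 4.02Q → Q_m = 31.4231.
Social marginal benefit = demand + MEB = 246.00 - 3.89Q.
Set SMB = MC: 246.00 - 3.89Q = 16.39 + 2.81Q → Q* = 34.2701.
The loss is the area between SMB and MC from Q* to Q_m; with linear curves that's a triangle of height MEB(Q_m).
DWL = ½ × 2.8470 × 19.0750 = 27.1533.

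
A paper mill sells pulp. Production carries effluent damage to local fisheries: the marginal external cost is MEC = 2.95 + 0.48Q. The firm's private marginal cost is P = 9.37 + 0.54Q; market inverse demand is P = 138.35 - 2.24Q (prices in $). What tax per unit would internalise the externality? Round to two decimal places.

Social marginal cost = private MC + MEC = 12.32 + 1.02Q.
Set SMC = demand: 12.32 + 1.02Q = 138.35 - 2.24Q → Q* = 38.6595.
The Pigouvian tax equals MEC at Q*: 2.95 + 0.48×38.6595 = 21.5066.

tax = $21.51 per unit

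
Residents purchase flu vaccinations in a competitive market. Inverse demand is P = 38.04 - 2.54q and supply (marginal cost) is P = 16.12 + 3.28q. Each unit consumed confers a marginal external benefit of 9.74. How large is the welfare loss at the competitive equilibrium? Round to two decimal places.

Market equilibrium (private): 16.12 + 3.28q = 38.04 - 2.54q → q_m = 3.7663.
Social marginal benefit = demand + MEB = 47.78 - 2.54q.
Set SMB = MC: 47.78 - 2.54q = 16.12 + 3.28q → q* = 5.4399.
Height of the DWL triangle at q_m is SMB(q_m) − MC(q_m) = MEB(q_m) = 9.7400.
DWL = ½ × 1.6736 × 9.7400 = 8.1504.

DWL = 8.15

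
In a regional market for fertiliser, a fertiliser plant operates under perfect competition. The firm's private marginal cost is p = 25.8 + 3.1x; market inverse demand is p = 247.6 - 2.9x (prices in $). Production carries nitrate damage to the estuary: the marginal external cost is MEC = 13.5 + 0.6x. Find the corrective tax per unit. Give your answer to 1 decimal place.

Social marginal cost = private MC + MEC = 39.3 + 3.7x.
Set SMC = demand: 39.3 + 3.7x = 247.6 - 2.9x → x* = 31.5606.
The Pigouvian tax equals MEC at x*: 13.5 + 0.6×31.5606 = 32.4364.

tax = $32.4 per unit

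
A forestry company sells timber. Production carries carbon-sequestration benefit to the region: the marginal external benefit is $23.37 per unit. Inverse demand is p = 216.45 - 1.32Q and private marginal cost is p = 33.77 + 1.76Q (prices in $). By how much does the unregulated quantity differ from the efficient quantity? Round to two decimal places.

7.59 units

Market equilibrium (private): 33.77 + 1.76Q = 216.45 - 1.32Q → Q_m = 59.3117.
Social marginal cost = private MC − MEB = 10.40 + 1.76Q.
Set SMC = demand: 10.40 + 1.76Q = 216.45 - 1.32Q → Q* = 66.8994.
Gap = |59.3117 − 66.8994| = 7.5877.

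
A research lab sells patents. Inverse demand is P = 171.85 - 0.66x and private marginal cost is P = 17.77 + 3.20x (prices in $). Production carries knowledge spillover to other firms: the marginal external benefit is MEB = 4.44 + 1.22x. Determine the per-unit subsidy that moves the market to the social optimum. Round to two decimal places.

subsidy = $77.70 per unit

Social marginal cost = private MC − MEB = 13.33 + 1.98x.
Set SMC = demand: 13.33 + 1.98x = 171.85 - 0.66x → x* = 60.0455.
The Pigouvian subsidy equals MEB at x*: 4.44 + 1.22×60.0455 = 77.6955.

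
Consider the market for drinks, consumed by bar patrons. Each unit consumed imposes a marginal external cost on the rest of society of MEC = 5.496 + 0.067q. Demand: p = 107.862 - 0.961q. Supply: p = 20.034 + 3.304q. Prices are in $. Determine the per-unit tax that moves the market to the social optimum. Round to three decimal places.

tax = $6.769 per unit

Social marginal benefit = demand − MEC = 102.366 - 1.028q.
Set SMB = MC: 102.366 - 1.028q = 20.034 + 3.304q → q* = 19.0055.
The Pigouvian tax equals MEC at q*: 5.496 + 0.067×19.0055 = 6.7694.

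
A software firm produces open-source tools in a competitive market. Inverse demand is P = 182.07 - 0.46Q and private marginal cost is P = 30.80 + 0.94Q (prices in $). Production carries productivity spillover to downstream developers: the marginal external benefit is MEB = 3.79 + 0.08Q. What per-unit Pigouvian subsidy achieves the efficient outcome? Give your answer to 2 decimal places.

Social marginal cost = private MC − MEB = 27.01 + 0.86Q.
Set SMC = demand: 27.01 + 0.86Q = 182.07 - 0.46Q → Q* = 117.4697.
The Pigouvian subsidy equals MEB at Q*: 3.79 + 0.08×117.4697 = 13.1876.

subsidy = $13.19 per unit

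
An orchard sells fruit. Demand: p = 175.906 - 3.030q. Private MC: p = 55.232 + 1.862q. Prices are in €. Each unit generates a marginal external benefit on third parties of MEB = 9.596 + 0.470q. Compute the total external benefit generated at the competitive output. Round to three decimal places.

€379.706

Market equilibrium (private): 55.232 + 1.862q = 175.906 - 3.030q → q_m = 24.6676.
Total external benefit = ∫₀^{q_m} (9.596 + 0.470q) dq = 9.596×24.6676 + ½×0.470×24.6676² = 379.7056.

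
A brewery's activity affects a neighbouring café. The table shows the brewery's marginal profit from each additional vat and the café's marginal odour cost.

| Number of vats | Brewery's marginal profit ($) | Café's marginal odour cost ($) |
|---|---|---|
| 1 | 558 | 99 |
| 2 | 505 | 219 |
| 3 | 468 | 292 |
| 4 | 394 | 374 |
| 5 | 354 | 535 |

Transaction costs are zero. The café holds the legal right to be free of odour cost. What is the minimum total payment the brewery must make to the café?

Efficient level: marginal profit ≥ marginal odour cost through level 4, so k* = 4.
With the café holding the right, the brewery must at least compensate total damage at k*: 99 + 219 + 292 + 374 = 984.

$984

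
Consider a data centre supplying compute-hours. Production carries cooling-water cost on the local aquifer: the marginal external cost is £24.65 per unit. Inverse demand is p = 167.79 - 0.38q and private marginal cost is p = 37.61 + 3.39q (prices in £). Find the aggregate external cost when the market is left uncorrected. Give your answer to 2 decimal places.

Market equilibrium (private): 37.61 + 3.39q = 167.79 - 0.38q → q_m = 34.5305.
Total external cost = MEC × q_m = 24.65 × 34.5305 = 851.1768.

£851.18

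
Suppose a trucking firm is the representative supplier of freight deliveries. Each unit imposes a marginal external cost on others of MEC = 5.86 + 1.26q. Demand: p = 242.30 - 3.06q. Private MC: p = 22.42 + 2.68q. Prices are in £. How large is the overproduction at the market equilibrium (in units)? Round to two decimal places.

Market equilibrium (private): 22.42 + 2.68q = 242.30 - 3.06q → q_m = 38.3066.
Social marginal cost = private MC + MEC = 28.28 + 3.94q.
Set SMC = demand: 28.28 + 3.94q = 242.30 - 3.06q → q* = 30.5743.
Gap = |38.3066 − 30.5743| = 7.7323.

7.73 units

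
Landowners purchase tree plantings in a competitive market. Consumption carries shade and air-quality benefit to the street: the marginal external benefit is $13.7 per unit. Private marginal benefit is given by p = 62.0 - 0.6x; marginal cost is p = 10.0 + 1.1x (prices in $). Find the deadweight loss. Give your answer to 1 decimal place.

Market equilibrium (private): 10.0 + 1.1x = 62.0 - 0.6x → x_m = 30.5882.
Social marginal benefit = demand + MEB = 75.7 - 0.6x.
Set SMB = MC: 75.7 - 0.6x = 10.0 + 1.1x → x* = 38.6471.
Between x* and x_m the wedge SMB − MC runs linearly from 0 to MEB(x_m), so the loss is a triangle.
DWL = ½ × 8.0589 × 13.7000 = 55.2035.

DWL = $55.2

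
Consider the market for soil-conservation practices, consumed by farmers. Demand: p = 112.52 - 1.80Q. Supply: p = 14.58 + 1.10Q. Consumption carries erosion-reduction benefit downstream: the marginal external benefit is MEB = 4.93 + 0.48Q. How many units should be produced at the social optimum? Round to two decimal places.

Social marginal benefit = demand + MEB = 117.45 - 1.32Q.
Set SMB = MC: 117.45 - 1.32Q = 14.58 + 1.10Q → Q* = 42.5083.

Q* = 42.51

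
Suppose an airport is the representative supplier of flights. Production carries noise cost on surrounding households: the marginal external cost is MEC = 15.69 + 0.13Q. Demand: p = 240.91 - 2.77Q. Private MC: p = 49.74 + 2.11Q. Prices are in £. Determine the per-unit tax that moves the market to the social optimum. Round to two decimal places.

tax = £20.24 per unit

Social marginal cost = private MC + MEC = 65.43 + 2.24Q.
Set SMC = demand: 65.43 + 2.24Q = 240.91 - 2.77Q → Q* = 35.0259.
The Pigouvian tax equals MEC at Q*: 15.69 + 0.13×35.0259 = 20.2434.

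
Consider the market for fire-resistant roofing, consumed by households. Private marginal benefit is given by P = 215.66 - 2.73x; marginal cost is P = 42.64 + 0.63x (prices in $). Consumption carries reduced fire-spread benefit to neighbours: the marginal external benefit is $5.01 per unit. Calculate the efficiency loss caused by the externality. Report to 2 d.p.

DWL = $3.74

Market equilibrium (private): 42.64 + 0.63x = 215.66 - 2.73x → x_m = 51.4940.
Social marginal benefit = demand + MEB = 220.67 - 2.73x.
Set SMB = MC: 220.67 - 2.73x = 42.64 + 0.63x → x* = 52.9851.
The loss is the area between SMB and MC from x* to x_m; with linear curves that's a triangle of height MEB(x_m).
DWL = ½ × 1.4911 × 5.0100 = 3.7352.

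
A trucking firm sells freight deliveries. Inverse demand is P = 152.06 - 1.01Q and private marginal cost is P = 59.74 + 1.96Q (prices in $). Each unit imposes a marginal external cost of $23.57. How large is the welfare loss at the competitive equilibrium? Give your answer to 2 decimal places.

DWL = $93.53

Market equilibrium (private): 59.74 + 1.96Q = 152.06 - 1.01Q → Q_m = 31.0842.
Social marginal cost = private MC + MEC = 83.31 + 1.96Q.
Set SMC = demand: 83.31 + 1.96Q = 152.06 - 1.01Q → Q* = 23.1481.
The welfare-loss triangle has base |Q_m − Q*| and height MEC(Q_m) (the vertical gap between SMC and demand is zero at Q* and MEC at Q_m).
DWL = ½ × 7.9361 × 23.5700 = 93.5269.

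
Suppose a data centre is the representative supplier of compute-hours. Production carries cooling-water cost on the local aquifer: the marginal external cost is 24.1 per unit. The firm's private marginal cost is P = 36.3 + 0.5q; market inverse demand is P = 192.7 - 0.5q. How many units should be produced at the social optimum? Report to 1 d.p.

Social marginal cost = private MC + MEC = 60.4 + 0.5q.
Set SMC = demand: 60.4 + 0.5q = 192.7 - 0.5q → q* = 132.3000.

q* = 132.3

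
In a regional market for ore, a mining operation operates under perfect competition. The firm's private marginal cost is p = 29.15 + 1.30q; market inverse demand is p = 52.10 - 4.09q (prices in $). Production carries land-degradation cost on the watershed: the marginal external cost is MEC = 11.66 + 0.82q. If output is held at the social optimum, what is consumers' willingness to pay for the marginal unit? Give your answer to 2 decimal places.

P = $44.66

Social marginal cost = private MC + MEC = 40.81 + 2.12q.
Set SMC = demand: 40.81 + 2.12q = 52.10 - 4.09q → q* = 1.8180.
Consumer price on the demand curve at q*: 52.10 − 4.09×1.8180 = 44.6644.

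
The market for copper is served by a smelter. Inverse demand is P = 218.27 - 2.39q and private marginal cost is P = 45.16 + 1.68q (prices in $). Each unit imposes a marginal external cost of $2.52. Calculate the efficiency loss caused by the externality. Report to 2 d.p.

DWL = $0.78

Market equilibrium (private): 45.16 + 1.68q = 218.27 - 2.39q → q_m = 42.5332.
Social marginal cost = private MC + MEC = 47.68 + 1.68q.
Set SMC = demand: 47.68 + 1.68q = 218.27 - 2.39q → q* = 41.9140.
The welfare-loss triangle has base |q_m − q*| and height MEC(q_m) (the vertical gap between SMC and demand is zero at q* and MEC at q_m).
DWL = ½ × 0.6192 × 2.5200 = 0.7802.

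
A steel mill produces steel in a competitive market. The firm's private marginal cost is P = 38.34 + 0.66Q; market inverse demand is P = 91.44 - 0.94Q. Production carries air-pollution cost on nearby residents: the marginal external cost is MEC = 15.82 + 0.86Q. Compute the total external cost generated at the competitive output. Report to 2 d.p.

Market equilibrium (private): 38.34 + 0.66Q = 91.44 - 0.94Q → Q_m = 33.1875.
Total external cost = ∫₀^{Q_m} (15.82 + 0.86Q) dQ = 15.82×33.1875 + ½×0.86×33.1875² = 998.6326.

998.63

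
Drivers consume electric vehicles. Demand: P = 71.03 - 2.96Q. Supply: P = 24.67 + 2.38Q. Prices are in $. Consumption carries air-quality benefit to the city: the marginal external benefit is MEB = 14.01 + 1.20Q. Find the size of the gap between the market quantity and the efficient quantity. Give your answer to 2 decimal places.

5.90 units

Market equilibrium (private): 24.67 + 2.38Q = 71.03 - 2.96Q → Q_m = 8.6816.
Social marginal benefit = demand + MEB = 85.04 - 1.76Q.
Set SMB = MC: 85.04 - 1.76Q = 24.67 + 2.38Q → Q* = 14.5821.
Gap = |8.6816 − 14.5821| = 5.9005.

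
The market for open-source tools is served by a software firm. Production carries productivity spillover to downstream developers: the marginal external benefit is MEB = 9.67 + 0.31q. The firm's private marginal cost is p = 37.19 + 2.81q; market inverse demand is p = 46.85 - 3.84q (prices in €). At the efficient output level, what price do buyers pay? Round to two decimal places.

P = €35.14

Social marginal cost = private MC − MEB = 27.52 + 2.50q.
Set SMC = demand: 27.52 + 2.50q = 46.85 - 3.84q → q* = 3.0489.
Consumer price on the demand curve at q*: 46.85 − 3.84×3.0489 = 35.1422.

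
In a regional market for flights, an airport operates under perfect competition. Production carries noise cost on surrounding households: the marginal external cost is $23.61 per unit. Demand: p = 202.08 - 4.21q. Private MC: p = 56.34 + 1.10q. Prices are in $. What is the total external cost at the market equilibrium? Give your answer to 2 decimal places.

$648.01

Market equilibrium (private): 56.34 + 1.10q = 202.08 - 4.21q → q_m = 27.4463.
Total external cost = MEC × q_m = 23.61 × 27.4463 = 648.0071.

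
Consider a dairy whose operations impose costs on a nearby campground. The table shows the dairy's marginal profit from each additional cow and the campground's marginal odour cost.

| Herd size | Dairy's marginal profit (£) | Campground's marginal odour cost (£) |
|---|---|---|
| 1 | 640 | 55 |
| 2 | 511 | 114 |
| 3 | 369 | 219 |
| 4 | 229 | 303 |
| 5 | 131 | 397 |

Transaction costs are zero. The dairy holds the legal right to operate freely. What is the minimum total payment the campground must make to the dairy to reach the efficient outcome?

Left alone the dairy would choose level 5 (marginal profit stays positive).
Efficient level: k* = 3 (marginal profit ≥ marginal odour cost through 3).
The campground must at least cover the dairy's forgone profit from cutting 5→3: 229 + 131 = 360.

£360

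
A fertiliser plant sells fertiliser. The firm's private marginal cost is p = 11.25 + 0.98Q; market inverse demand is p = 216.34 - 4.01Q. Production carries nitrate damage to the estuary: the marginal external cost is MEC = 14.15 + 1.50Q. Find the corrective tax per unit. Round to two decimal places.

tax = 58.28 per unit

Social marginal cost = private MC + MEC = 25.40 + 2.48Q.
Set SMC = demand: 25.40 + 2.48Q = 216.34 - 4.01Q → Q* = 29.4206.
The Pigouvian tax equals MEC at Q*: 14.15 + 1.50×29.4206 = 58.2809.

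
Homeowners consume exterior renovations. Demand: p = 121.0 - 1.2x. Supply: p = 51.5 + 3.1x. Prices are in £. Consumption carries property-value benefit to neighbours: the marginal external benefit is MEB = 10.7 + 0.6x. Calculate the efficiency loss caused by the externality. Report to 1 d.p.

Market equilibrium (private): 51.5 + 3.1x = 121.0 - 1.2x → x_m = 16.1628.
Social marginal benefit = demand + MEB = 131.7 - 0.6x.
Set SMB = MC: 131.7 - 0.6x = 51.5 + 3.1x → x* = 21.6757.
Between x* and x_m the wedge SMB − MC runs linearly from 0 to MEB(x_m), so the loss is a triangle.
DWL = ½ × 5.5129 × 20.3977 = 56.2252.

DWL = £56.2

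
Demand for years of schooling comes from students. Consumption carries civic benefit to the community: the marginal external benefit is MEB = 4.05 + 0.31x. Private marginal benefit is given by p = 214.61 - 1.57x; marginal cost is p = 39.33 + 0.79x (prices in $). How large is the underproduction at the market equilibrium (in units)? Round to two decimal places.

Market equilibrium (private): 39.33 + 0.79x = 214.61 - 1.57x → x_m = 74.2712.
Social marginal benefit = demand + MEB = 218.66 - 1.26x.
Set SMB = MC: 218.66 - 1.26x = 39.33 + 0.79x → x* = 87.4780.
Gap = |74.2712 − 87.4780| = 13.2068.

13.21 units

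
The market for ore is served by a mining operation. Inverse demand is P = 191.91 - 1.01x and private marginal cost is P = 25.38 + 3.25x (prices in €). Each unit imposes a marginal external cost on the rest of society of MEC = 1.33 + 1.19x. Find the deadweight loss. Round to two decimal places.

Market equilibrium (private): 25.38 + 3.25x = 191.91 - 1.01x → x_m = 39.0915.
Social marginal cost = private MC + MEC = 26.71 + 4.44x.
Set SMC = demand: 26.71 + 4.44x = 191.91 - 1.01x → x* = 30.3119.
Between x* and x_m the wedge SMC − demand runs linearly from 0 to MEC(x_m), so the loss is a triangle.
DWL = ½ × 8.7796 × 47.8489 = 210.0471.

DWL = €210.05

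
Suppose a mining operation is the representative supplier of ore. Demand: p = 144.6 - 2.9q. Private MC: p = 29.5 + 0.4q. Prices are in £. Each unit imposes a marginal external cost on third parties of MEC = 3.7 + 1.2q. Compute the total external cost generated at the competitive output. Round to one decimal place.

£859.0

Market equilibrium (private): 29.5 + 0.4q = 144.6 - 2.9q → q_m = 34.8788.
Total external cost = ∫₀^{q_m} (3.7 + 1.2q) dq = 3.7×34.8788 + ½×1.2×34.8788² = 858.9700.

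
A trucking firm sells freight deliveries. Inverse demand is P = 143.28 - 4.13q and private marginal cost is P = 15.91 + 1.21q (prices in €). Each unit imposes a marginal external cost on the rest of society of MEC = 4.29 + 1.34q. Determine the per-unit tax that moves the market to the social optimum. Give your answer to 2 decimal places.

Social marginal cost = private MC + MEC = 20.20 + 2.55q.
Set SMC = demand: 20.20 + 2.55q = 143.28 - 4.13q → q* = 18.4251.
The Pigouvian tax equals MEC at q*: 4.29 + 1.34×18.4251 = 28.9796.

tax = €28.98 per unit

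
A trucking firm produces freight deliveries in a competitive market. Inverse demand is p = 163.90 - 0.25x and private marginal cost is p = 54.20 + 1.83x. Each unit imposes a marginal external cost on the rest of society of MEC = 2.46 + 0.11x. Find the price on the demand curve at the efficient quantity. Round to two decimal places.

P = 151.66

Social marginal cost = private MC + MEC = 56.66 + 1.94x.
Set SMC = demand: 56.66 + 1.94x = 163.90 - 0.25x → x* = 48.9680.
Consumer price on the demand curve at x*: 163.90 − 0.25×48.9680 = 151.6580.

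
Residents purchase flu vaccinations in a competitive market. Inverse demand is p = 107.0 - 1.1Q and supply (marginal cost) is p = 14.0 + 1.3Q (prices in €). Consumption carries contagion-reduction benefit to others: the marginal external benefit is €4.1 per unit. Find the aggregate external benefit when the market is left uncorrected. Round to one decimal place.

€158.9

Market equilibrium (private): 14.0 + 1.3Q = 107.0 - 1.1Q → Q_m = 38.7500.
Total external benefit = MEB × Q_m = 4.1 × 38.7500 = 158.8750.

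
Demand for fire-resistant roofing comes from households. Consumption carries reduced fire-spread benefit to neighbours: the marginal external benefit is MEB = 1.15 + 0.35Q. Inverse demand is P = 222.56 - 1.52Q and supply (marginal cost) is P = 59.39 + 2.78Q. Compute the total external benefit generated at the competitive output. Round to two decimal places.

295.63

Market equilibrium (private): 59.39 + 2.78Q = 222.56 - 1.52Q → Q_m = 37.9465.
Total external benefit = ∫₀^{Q_m} (1.15 + 0.35Q) dQ = 1.15×37.9465 + ½×0.35×37.9465² = 295.6274.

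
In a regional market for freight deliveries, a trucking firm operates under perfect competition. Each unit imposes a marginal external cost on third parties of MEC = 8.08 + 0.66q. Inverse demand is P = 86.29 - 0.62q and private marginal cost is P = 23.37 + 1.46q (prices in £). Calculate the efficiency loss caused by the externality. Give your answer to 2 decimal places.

DWL = £143.53

Market equilibrium (private): 23.37 + 1.46q = 86.29 - 0.62q → q_m = 30.2500.
Social marginal cost = private MC + MEC = 31.45 + 2.12q.
Set SMC = demand: 31.45 + 2.12q = 86.29 - 0.62q → q* = 20.0146.
The welfare-loss triangle has base |q_m − q*| and height MEC(q_m) (the vertical gap between SMC and demand is zero at q* and MEC at q_m).
DWL = ½ × 10.2354 × 28.0450 = 143.5259.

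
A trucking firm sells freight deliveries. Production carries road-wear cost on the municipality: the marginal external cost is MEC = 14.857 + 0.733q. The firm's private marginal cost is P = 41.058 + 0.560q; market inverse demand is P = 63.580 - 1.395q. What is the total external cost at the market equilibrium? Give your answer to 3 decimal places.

Market equilibrium (private): 41.058 + 0.560q = 63.580 - 1.395q → q_m = 11.5202.
Total external cost = ∫₀^{q_m} (14.857 + 0.733q) dq = 14.857×11.5202 + ½×0.733×11.5202² = 219.7957.

219.796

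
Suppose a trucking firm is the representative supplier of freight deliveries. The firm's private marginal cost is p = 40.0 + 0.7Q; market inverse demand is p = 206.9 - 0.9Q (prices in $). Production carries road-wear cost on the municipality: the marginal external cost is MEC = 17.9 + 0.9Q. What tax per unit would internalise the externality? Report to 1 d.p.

Social marginal cost = private MC + MEC = 57.9 + 1.6Q.
Set SMC = demand: 57.9 + 1.6Q = 206.9 - 0.9Q → Q* = 59.6000.
The Pigouvian tax equals MEC at Q*: 17.9 + 0.9×59.6000 = 71.5400.

tax = $71.5 per unit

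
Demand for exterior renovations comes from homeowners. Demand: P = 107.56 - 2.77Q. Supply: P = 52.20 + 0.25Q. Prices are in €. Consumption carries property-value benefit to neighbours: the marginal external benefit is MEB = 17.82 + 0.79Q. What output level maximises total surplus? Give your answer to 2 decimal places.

Social marginal benefit = demand + MEB = 125.38 - 1.98Q.
Set SMB = MC: 125.38 - 1.98Q = 52.20 + 0.25Q → Q* = 32.8161.

Q* = 32.82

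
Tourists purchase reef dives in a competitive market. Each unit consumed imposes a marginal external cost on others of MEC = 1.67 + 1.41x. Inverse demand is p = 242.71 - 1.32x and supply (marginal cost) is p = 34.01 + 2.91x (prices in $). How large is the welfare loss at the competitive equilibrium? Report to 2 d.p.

DWL = $449.88

Market equilibrium (private): 34.01 + 2.91x = 242.71 - 1.32x → x_m = 49.3381.
Social marginal benefit = demand − MEC = 241.04 - 2.73x.
Set SMB = MC: 241.04 - 2.73x = 34.01 + 2.91x → x* = 36.7074.
Between x* and x_m the wedge MC − SMB runs linearly from 0 to MEC(x_m), so the loss is a triangle.
DWL = ½ × 12.6307 × 71.2367 = 449.8847.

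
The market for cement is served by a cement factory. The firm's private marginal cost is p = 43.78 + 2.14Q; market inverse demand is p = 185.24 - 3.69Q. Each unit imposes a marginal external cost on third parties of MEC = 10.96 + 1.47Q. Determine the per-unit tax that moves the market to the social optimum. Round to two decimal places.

Social marginal cost = private MC + MEC = 54.74 + 3.61Q.
Set SMC = demand: 54.74 + 3.61Q = 185.24 - 3.69Q → Q* = 17.8767.
The Pigouvian tax equals MEC at Q*: 10.96 + 1.47×17.8767 = 37.2387.

tax = 37.24 per unit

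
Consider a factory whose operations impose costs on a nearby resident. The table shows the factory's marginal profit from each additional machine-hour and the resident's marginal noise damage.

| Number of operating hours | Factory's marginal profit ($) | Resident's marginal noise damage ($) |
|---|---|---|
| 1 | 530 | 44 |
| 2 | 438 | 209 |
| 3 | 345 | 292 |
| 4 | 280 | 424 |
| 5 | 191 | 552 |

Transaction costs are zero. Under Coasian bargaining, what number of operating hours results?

Bargaining reaches the level where marginal profit last exceeds marginal noise damage.
That holds through level 3 (345 ≥ 292) but not at 4 (280 < 424).

3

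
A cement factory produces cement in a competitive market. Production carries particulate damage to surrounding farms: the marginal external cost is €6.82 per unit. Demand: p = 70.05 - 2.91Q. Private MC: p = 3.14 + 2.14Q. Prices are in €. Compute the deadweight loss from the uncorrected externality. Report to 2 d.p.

DWL = €4.61

Market equilibrium (private): 3.14 + 2.14Q = 70.05 - 2.91Q → Q_m = 13.2495.
Social marginal cost = private MC + MEC = 9.96 + 2.14Q.
Set SMC = demand: 9.96 + 2.14Q = 70.05 - 2.91Q → Q* = 11.8990.
The welfare-loss triangle has base |Q_m − Q*| and height MEC(Q_m) (the vertical gap between SMC and demand is zero at Q* and MEC at Q_m).
DWL = ½ × 1.3505 × 6.8200 = 4.6052.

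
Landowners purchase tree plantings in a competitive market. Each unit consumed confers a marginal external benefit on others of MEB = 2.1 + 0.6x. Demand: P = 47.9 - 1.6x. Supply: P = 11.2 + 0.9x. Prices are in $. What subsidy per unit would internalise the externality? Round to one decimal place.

subsidy = $14.4 per unit

Social marginal benefit = demand + MEB = 50.0 - x.
Set SMB = MC: 50.0 - x = 11.2 + 0.9x → x* = 20.4211.
The Pigouvian subsidy equals MEB at x*: 2.1 + 0.6×20.4211 = 14.3527.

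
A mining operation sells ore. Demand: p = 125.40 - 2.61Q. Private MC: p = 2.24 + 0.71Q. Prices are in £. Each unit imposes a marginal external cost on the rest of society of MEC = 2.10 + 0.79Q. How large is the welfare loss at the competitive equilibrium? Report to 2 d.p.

Market equilibrium (private): 2.24 + 0.71Q = 125.40 - 2.61Q → Q_m = 37.0964.
Social marginal cost = private MC + MEC = 4.34 + 1.50Q.
Set SMC = demand: 4.34 + 1.50Q = 125.40 - 2.61Q → Q* = 29.4550.
Between Q* and Q_m the wedge SMC − demand runs linearly from 0 to MEC(Q_m), so the loss is a triangle.
DWL = ½ × 7.6414 × 31.4061 = 119.9933.

DWL = £119.99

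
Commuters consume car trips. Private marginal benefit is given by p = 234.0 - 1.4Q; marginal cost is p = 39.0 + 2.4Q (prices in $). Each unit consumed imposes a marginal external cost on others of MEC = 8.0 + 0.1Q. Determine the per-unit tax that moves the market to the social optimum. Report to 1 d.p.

Social marginal benefit = demand − MEC = 226.0 - 1.5Q.
Set SMB = MC: 226.0 - 1.5Q = 39.0 + 2.4Q → Q* = 47.9487.
The Pigouvian tax equals MEC at Q*: 8.0 + 0.1×47.9487 = 12.7949.

tax = $12.8 per unit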